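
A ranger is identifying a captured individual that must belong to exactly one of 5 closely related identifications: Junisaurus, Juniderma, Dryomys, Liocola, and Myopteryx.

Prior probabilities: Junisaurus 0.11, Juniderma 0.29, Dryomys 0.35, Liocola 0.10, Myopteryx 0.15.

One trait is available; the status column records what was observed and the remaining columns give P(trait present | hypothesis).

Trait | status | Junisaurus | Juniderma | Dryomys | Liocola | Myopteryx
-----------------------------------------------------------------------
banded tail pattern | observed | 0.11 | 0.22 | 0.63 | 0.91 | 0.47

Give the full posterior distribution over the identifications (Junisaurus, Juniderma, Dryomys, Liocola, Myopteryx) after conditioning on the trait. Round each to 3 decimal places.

0.026, 0.139, 0.482, 0.199, 0.154

By Bayes' rule, the unnormalized weight for each hypothesis is prior × likelihood:
  Junisaurus: 0.11 × 0.11 = 0.0121
  Juniderma: 0.29 × 0.22 = 0.0638
  Dryomys: 0.35 × 0.63 = 0.2205
  Liocola: 0.10 × 0.91 = 0.091
  Myopteryx: 0.15 × 0.47 = 0.0705
Marginal likelihood of the evidence = 0.4579.
P(Junisaurus | evidence) = 0.0121 / 0.4579 ≈ 0.026
P(Juniderma | evidence) = 0.0638 / 0.4579 ≈ 0.139
P(Dryomys | evidence) = 0.2205 / 0.4579 ≈ 0.482
P(Liocola | evidence) = 0.091 / 0.4579 ≈ 0.199
P(Myopteryx | evidence) = 0.0705 / 0.4579 ≈ 0.154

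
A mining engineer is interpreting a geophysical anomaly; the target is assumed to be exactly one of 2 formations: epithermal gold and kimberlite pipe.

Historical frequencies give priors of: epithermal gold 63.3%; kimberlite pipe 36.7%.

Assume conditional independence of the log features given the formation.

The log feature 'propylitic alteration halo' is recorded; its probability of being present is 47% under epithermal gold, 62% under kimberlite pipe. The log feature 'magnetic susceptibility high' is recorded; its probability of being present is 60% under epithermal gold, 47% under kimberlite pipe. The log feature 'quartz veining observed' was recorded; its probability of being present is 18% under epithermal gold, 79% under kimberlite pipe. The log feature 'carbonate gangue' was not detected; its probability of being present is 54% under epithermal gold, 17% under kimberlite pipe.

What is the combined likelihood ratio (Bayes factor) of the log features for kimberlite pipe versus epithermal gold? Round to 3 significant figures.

8.18

Take the product of per-log feature likelihoods under each hypothesis (using 1 − P(present | H) for each absent log feature), then divide.
  kimberlite pipe: 0.62 × 0.47 × 0.79 × (1 − 0.17) = 0.19107
  epithermal gold: 0.47 × 0.60 × 0.18 × (1 − 0.54) = 0.02335
Bayes factor = 0.19107 / 0.02335 ≈ 8.18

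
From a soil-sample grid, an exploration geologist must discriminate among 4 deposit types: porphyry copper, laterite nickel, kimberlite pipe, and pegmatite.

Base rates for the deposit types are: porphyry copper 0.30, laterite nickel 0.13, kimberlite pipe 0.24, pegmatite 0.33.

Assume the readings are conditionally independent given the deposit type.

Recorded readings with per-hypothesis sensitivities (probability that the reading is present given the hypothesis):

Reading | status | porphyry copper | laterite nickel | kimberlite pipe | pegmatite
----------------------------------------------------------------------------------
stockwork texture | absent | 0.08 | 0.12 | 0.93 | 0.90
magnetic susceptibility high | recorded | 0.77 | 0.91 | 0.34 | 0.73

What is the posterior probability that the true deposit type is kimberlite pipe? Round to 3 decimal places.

For each hypothesis, the unnormalized posterior weight is prior × product of the reading likelihoods (using 1 − P(present | H) for each absent reading):
  porphyry copper: 0.30 × (1 − 0.08) × 0.77 = 0.21252
  laterite nickel: 0.13 × (1 − 0.12) × 0.91 = 0.1041
  kimberlite pipe: 0.24 × (1 − 0.93) × 0.34 = 0.005712
  pegmatite: 0.33 × (1 − 0.90) × 0.73 = 0.02409
Marginal likelihood of the evidence = 0.34643.
P(kimberlite pipe | evidence) = 0.005712 / 0.34643 ≈ 0.016.

0.016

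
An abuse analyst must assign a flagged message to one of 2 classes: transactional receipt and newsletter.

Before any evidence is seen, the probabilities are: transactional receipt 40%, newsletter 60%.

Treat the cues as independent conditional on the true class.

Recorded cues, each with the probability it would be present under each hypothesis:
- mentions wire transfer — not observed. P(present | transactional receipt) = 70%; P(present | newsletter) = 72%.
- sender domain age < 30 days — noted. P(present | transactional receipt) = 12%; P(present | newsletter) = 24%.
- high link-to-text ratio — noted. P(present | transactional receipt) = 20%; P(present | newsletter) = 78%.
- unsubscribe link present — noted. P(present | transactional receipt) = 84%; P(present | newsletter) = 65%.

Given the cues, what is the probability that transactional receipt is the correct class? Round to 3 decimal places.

By Bayes' rule with conditional independence, the unnormalized weight for each hypothesis is prior × ∏ likelihoods (using 1 − P(present | H) for each absent cue):
  transactional receipt: 0.40 × (1 − 0.70) × 0.12 × 0.20 × 0.84 = 0.0024192
  newsletter: 0.60 × (1 − 0.72) × 0.24 × 0.78 × 0.65 = 0.020442
Normalizing constant Z = 0.0024192 + 0.020442 = 0.022861.
P(transactional receipt | evidence) = 0.0024192 / 0.022861 ≈ 0.106.

0.106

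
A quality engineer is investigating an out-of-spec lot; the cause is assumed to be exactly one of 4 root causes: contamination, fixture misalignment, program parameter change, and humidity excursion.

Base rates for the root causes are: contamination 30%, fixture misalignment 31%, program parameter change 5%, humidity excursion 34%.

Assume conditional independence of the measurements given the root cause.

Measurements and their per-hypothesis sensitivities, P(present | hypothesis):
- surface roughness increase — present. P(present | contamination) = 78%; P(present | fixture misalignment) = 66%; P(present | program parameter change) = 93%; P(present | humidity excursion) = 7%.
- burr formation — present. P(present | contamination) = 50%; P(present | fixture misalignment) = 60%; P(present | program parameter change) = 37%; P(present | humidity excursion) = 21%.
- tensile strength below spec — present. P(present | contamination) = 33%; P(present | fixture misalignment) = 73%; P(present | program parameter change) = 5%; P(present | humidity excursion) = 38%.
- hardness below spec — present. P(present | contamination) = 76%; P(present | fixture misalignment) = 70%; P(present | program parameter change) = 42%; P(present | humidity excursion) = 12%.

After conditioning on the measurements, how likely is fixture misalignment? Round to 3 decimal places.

0.677

Multiply each prior by the joint likelihood of the measurement pattern:
  contamination: 0.30 × 0.78 × 0.50 × 0.33 × 0.76 = 0.029344
  fixture misalignment: 0.31 × 0.66 × 0.60 × 0.73 × 0.70 = 0.06273
  program parameter change: 0.05 × 0.93 × 0.37 × 0.05 × 0.42 = 0.00036131
  humidity excursion: 0.34 × 0.07 × 0.21 × 0.38 × 0.12 = 0.00022791
Marginal likelihood of the evidence = 0.092663.
P(fixture misalignment | evidence) = 0.06273 / 0.092663 ≈ 0.677.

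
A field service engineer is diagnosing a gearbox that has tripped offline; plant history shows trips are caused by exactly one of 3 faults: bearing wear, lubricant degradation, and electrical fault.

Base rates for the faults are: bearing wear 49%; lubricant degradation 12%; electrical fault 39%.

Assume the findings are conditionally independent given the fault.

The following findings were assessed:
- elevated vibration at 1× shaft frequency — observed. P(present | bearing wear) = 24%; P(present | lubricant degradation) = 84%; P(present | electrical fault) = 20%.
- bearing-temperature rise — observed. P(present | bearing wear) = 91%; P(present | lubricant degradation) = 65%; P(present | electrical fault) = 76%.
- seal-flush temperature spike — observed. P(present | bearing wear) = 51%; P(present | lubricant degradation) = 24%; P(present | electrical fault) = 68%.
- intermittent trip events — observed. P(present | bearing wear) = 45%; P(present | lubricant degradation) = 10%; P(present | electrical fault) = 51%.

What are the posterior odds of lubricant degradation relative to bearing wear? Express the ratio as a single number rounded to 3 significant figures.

0.0640

The normalizing constant cancels in an odds ratio, so compute prior × likelihood for the two hypotheses only:
  lubricant degradation: 0.12 × 0.84 × 0.65 × 0.24 × 0.10 = 0.0015725
  bearing wear: 0.49 × 0.24 × 0.91 × 0.51 × 0.45 = 0.02456
Odds(lubricant degradation : bearing wear) = 0.0015725 / 0.02456 ≈ 0.0640.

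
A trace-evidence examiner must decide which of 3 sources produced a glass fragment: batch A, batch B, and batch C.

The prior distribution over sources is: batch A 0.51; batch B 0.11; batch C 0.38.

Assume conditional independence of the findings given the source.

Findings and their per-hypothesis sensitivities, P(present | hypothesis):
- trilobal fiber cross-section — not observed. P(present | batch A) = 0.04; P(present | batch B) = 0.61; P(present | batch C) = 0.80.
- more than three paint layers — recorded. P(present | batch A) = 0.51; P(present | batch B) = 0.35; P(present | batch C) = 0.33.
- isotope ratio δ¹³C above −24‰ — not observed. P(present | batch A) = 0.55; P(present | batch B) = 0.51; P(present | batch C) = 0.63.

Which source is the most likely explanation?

Multiply each prior by the joint likelihood of the evidence pattern (using 1 − P(present | H) for each absent finding):
  batch A: 0.51 × (1 − 0.04) × 0.51 × (1 − 0.55) = 0.11236
  batch B: 0.11 × (1 − 0.61) × 0.35 × (1 − 0.51) = 0.0073573
  batch C: 0.38 × (1 − 0.80) × 0.33 × (1 − 0.63) = 0.0092796
Normalizing constant Z = 0.11236 + 0.0073573 + 0.0092796 = 0.129.
P(batch A | evidence) ≈ 0.11236 / 0.129 ≈ 0.871
P(batch B | evidence) ≈ 0.0073573 / 0.129 ≈ 0.057
P(batch C | evidence) ≈ 0.0092796 / 0.129 ≈ 0.072
The largest is 0.871, so batch A is most probable.

batch A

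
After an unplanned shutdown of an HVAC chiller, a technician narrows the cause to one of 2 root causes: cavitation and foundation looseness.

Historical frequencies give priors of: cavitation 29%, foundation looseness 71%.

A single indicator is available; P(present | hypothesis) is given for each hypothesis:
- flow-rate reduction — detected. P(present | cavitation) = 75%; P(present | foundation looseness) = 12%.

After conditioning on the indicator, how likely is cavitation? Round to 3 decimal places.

0.719

For each hypothesis, the unnormalized posterior weight is prior × likelihood:
  cavitation: 0.29 × 0.75 = 0.2175
  foundation looseness: 0.71 × 0.12 = 0.0852
Normalizing constant Z = 0.2175 + 0.0852 = 0.3027.
P(cavitation | evidence) = 0.2175 / 0.3027 ≈ 0.719.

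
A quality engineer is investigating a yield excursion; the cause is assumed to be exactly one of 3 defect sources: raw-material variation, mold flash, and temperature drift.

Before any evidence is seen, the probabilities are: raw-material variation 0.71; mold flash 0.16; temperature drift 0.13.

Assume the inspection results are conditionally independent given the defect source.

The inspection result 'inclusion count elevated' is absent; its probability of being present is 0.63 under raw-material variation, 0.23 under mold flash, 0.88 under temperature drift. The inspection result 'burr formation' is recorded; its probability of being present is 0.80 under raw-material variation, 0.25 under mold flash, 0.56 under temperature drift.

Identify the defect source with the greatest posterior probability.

raw-material variation

By Bayes' rule with conditional independence, the unnormalized weight for each hypothesis is prior × ∏ likelihoods (using 1 − P(present | H) for each absent inspection result):
  raw-material variation: 0.71 × (1 − 0.63) × 0.80 = 0.21016
  mold flash: 0.16 × (1 − 0.23) × 0.25 = 0.0308
  temperature drift: 0.13 × (1 − 0.88) × 0.56 = 0.008736
The unnormalized weights sum to 0.2497.
P(raw-material variation | evidence) ≈ 0.21016 / 0.2497 ≈ 0.842
P(mold flash | evidence) ≈ 0.0308 / 0.2497 ≈ 0.123
P(temperature drift | evidence) ≈ 0.008736 / 0.2497 ≈ 0.035
The largest is 0.842, so raw-material variation is most probable.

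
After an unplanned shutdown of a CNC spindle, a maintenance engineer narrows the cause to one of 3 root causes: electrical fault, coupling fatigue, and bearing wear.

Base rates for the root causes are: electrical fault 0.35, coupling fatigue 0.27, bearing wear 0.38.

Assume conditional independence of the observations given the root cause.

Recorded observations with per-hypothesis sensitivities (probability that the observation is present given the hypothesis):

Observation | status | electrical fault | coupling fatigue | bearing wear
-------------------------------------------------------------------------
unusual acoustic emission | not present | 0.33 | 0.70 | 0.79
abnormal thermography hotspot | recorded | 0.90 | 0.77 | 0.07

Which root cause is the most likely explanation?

By Bayes' rule with conditional independence, the unnormalized weight for each hypothesis is prior × ∏ likelihoods (using 1 − P(present | H) for each absent observation):
  electrical fault: 0.35 × (1 − 0.33) × 0.90 = 0.21105
  coupling fatigue: 0.27 × (1 − 0.70) × 0.77 = 0.06237
  bearing wear: 0.38 × (1 − 0.79) × 0.07 = 0.005586
Normalizing constant Z = 0.21105 + 0.06237 + 0.005586 = 0.27901.
P(electrical fault | evidence) ≈ 0.21105 / 0.27901 ≈ 0.756
P(coupling fatigue | evidence) ≈ 0.06237 / 0.27901 ≈ 0.224
P(bearing wear | evidence) ≈ 0.005586 / 0.27901 ≈ 0.020
The largest is 0.756, so electrical fault is most probable.

electrical fault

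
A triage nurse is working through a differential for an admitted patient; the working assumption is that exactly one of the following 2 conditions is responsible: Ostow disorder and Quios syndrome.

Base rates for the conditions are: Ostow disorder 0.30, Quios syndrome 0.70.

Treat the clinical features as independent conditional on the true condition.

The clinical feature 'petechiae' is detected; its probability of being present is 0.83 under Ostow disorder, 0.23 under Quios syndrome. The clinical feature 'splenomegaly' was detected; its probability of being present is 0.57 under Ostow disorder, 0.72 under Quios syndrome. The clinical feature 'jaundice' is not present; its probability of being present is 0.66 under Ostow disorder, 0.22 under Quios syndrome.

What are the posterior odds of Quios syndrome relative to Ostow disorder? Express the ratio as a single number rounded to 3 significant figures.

Unnormalized posterior weight (prior times the clinical feature likelihoods) for each of the two hypotheses (using 1 − P(present | H) for each absent clinical feature):
  Quios syndrome: 0.70 × 0.23 × 0.72 × (1 − 0.22) = 0.090418
  Ostow disorder: 0.30 × 0.83 × 0.57 × (1 − 0.66) = 0.048256
Posterior odds = 0.090418 / 0.048256 ≈ 1.87.

1.87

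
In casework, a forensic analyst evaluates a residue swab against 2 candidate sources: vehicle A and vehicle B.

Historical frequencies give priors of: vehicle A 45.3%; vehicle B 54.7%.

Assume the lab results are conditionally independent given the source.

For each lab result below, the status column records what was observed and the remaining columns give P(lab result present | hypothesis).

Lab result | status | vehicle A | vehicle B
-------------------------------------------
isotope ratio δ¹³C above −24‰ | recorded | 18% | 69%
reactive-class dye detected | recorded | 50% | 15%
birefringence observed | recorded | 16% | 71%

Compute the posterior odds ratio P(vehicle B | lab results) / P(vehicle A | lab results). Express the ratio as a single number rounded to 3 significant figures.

6.16

Posterior odds equal prior odds times the likelihood ratio; only the two competing hypotheses matter.
  vehicle B: 0.547 × 0.69 × 0.15 × 0.71 = 0.040196
  vehicle A: 0.453 × 0.18 × 0.50 × 0.16 = 0.0065232
Posterior odds = 0.040196 / 0.0065232 ≈ 6.16.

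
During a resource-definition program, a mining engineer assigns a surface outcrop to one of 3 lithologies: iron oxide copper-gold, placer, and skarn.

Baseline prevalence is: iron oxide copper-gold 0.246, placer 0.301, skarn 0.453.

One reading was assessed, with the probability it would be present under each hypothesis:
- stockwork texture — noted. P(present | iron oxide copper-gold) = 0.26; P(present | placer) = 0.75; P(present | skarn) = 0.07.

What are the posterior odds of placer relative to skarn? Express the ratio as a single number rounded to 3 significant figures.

7.12

Posterior odds equal prior odds times the likelihood ratio; only the two competing hypotheses matter.
  placer: 0.301 × 0.75 = 0.22575
  skarn: 0.453 × 0.07 = 0.03171
Posterior odds = 0.22575 / 0.03171 ≈ 7.12.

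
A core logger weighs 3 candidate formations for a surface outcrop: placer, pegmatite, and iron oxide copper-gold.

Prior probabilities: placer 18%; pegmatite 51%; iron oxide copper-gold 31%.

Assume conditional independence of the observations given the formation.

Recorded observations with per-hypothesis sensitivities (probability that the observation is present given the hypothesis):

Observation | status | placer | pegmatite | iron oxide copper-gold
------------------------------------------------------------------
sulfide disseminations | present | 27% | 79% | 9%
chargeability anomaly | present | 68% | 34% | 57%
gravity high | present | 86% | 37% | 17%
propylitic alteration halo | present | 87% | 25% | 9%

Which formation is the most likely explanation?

For each hypothesis, the unnormalized posterior weight is prior × product of the observation likelihoods:
  placer: 0.18 × 0.27 × 0.68 × 0.86 × 0.87 = 0.024727
  pegmatite: 0.51 × 0.79 × 0.34 × 0.37 × 0.25 = 0.012671
  iron oxide copper-gold: 0.31 × 0.09 × 0.57 × 0.17 × 0.09 = 0.00024332
Marginal likelihood of the evidence = 0.037641.
P(placer | evidence) ≈ 0.024727 / 0.037641 ≈ 0.657
P(pegmatite | evidence) ≈ 0.012671 / 0.037641 ≈ 0.337
P(iron oxide copper-gold | evidence) ≈ 0.00024332 / 0.037641 ≈ 0.006
The largest is 0.657, so placer is most probable.

placer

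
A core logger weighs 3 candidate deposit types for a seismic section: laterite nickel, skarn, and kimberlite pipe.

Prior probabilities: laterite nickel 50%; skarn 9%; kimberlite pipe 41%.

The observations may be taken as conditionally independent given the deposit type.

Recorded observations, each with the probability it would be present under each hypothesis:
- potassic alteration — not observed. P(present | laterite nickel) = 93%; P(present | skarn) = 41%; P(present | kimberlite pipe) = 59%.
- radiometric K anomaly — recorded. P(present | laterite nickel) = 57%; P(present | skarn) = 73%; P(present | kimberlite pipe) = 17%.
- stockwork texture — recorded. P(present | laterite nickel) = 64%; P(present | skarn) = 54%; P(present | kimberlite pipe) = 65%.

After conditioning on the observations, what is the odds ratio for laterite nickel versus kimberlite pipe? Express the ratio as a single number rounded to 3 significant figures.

0.687

The normalizing constant cancels in an odds ratio, so compute prior × likelihood for the two hypotheses only (using 1 − P(present | H) for each absent observation):
  laterite nickel: 0.50 × (1 − 0.93) × 0.57 × 0.64 = 0.012768
  kimberlite pipe: 0.41 × (1 − 0.59) × 0.17 × 0.65 = 0.018575
Posterior odds = 0.012768 / 0.018575 ≈ 0.687.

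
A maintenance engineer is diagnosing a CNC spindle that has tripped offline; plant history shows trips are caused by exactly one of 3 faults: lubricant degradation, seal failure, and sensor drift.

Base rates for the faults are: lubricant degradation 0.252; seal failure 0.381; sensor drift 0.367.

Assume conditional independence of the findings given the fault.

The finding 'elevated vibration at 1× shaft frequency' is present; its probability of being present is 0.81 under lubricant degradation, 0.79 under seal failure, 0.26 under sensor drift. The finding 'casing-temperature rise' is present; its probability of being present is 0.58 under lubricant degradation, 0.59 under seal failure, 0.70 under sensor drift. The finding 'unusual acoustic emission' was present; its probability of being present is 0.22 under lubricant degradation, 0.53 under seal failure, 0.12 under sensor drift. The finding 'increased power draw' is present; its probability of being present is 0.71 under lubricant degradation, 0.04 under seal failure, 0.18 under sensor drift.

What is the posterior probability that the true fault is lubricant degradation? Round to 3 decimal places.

0.780

For each hypothesis, the unnormalized posterior weight is prior × product of the finding likelihoods:
  lubricant degradation: 0.252 × 0.81 × 0.58 × 0.22 × 0.71 = 0.018492
  seal failure: 0.381 × 0.79 × 0.59 × 0.53 × 0.04 = 0.0037648
  sensor drift: 0.367 × 0.26 × 0.70 × 0.12 × 0.18 = 0.0014428
The unnormalized weights sum to 0.0237.
P(lubricant degradation | evidence) = 0.018492 / 0.0237 ≈ 0.780.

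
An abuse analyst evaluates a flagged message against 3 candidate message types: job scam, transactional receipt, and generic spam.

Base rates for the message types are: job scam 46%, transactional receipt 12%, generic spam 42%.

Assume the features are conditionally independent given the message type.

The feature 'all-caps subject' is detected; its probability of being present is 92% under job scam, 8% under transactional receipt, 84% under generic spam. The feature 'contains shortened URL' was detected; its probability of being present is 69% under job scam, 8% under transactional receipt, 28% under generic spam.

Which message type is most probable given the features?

For each hypothesis, the unnormalized posterior weight is prior × product of the feature likelihoods:
  job scam: 0.46 × 0.92 × 0.69 = 0.29201
  transactional receipt: 0.12 × 0.08 × 0.08 = 0.000768
  generic spam: 0.42 × 0.84 × 0.28 = 0.098784
Normalizing constant Z = 0.29201 + 0.000768 + 0.098784 = 0.39156.
P(job scam | evidence) ≈ 0.29201 / 0.39156 ≈ 0.746
P(transactional receipt | evidence) ≈ 0.000768 / 0.39156 ≈ 0.002
P(generic spam | evidence) ≈ 0.098784 / 0.39156 ≈ 0.252
The largest is 0.746, so job scam is most probable.

job scam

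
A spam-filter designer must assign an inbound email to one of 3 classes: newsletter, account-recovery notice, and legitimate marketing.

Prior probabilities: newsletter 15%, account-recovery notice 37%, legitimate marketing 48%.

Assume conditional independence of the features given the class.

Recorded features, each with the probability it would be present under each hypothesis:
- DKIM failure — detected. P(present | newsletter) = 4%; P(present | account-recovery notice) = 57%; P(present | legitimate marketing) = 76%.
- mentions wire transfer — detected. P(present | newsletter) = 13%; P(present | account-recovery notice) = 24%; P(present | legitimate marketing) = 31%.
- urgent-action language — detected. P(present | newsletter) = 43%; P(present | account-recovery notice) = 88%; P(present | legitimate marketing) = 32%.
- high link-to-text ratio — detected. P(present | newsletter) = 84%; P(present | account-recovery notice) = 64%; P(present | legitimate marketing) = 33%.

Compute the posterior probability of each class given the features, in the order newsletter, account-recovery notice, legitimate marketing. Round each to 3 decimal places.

By Bayes' rule with conditional independence, the unnormalized weight for each hypothesis is prior × ∏ likelihoods:
  newsletter: 0.15 × 0.04 × 0.13 × 0.43 × 0.84 = 0.00028174
  account-recovery notice: 0.37 × 0.57 × 0.24 × 0.88 × 0.64 = 0.028507
  legitimate marketing: 0.48 × 0.76 × 0.31 × 0.32 × 0.33 = 0.011942
Normalizing constant Z = 0.00028174 + 0.028507 + 0.011942 = 0.040731.
P(newsletter | evidence) = 0.00028174 / 0.040731 ≈ 0.007
P(account-recovery notice | evidence) = 0.028507 / 0.040731 ≈ 0.700
P(legitimate marketing | evidence) = 0.011942 / 0.040731 ≈ 0.293

0.007, 0.700, 0.293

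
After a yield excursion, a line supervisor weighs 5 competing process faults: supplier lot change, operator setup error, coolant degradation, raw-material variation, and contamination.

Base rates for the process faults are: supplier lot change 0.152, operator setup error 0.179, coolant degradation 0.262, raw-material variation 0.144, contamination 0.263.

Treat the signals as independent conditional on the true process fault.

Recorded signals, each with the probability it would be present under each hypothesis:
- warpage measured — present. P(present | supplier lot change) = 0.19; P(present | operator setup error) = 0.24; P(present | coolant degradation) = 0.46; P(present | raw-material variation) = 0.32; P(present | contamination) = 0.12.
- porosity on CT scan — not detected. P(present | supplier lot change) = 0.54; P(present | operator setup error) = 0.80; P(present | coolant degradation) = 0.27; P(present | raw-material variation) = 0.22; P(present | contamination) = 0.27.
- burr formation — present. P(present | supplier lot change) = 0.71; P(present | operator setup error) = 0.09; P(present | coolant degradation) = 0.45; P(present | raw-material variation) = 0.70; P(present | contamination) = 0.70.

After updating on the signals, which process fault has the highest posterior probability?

For each hypothesis, the unnormalized posterior weight is prior × product of the signal likelihoods (using 1 − P(present | H) for each absent signal):
  supplier lot change: 0.152 × 0.19 × (1 − 0.54) × 0.71 = 0.0094322
  operator setup error: 0.179 × 0.24 × (1 − 0.80) × 0.09 = 0.00077328
  coolant degradation: 0.262 × 0.46 × (1 − 0.27) × 0.45 = 0.039591
  raw-material variation: 0.144 × 0.32 × (1 − 0.22) × 0.70 = 0.02516
  contamination: 0.263 × 0.12 × (1 − 0.27) × 0.70 = 0.016127
The unnormalized weights sum to 0.091083.
P(supplier lot change | evidence) ≈ 0.0094322 / 0.091083 ≈ 0.104
P(operator setup error | evidence) ≈ 0.00077328 / 0.091083 ≈ 0.008
P(coolant degradation | evidence) ≈ 0.039591 / 0.091083 ≈ 0.435
P(raw-material variation | evidence) ≈ 0.02516 / 0.091083 ≈ 0.276
P(contamination | evidence) ≈ 0.016127 / 0.091083 ≈ 0.177
The largest is 0.435, so coolant degradation is most probable.

coolant degradation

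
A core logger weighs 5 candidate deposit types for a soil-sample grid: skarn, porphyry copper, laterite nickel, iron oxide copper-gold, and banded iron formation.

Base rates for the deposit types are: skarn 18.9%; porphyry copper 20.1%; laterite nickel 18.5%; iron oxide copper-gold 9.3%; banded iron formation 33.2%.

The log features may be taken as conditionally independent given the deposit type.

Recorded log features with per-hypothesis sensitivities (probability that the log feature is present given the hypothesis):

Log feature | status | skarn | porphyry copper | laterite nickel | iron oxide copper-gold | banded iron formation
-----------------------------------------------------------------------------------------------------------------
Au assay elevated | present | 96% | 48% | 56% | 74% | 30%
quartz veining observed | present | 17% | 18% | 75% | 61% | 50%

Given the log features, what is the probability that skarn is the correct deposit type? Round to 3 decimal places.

For each hypothesis, the unnormalized posterior weight is prior × product of the log feature likelihoods:
  skarn: 0.189 × 0.96 × 0.17 = 0.030845
  porphyry copper: 0.201 × 0.48 × 0.18 = 0.017366
  laterite nickel: 0.185 × 0.56 × 0.75 = 0.0777
  iron oxide copper-gold: 0.093 × 0.74 × 0.61 = 0.04198
  banded iron formation: 0.332 × 0.30 × 0.50 = 0.0498
The unnormalized weights sum to 0.21769.
P(skarn | evidence) = 0.030845 / 0.21769 ≈ 0.142.

0.142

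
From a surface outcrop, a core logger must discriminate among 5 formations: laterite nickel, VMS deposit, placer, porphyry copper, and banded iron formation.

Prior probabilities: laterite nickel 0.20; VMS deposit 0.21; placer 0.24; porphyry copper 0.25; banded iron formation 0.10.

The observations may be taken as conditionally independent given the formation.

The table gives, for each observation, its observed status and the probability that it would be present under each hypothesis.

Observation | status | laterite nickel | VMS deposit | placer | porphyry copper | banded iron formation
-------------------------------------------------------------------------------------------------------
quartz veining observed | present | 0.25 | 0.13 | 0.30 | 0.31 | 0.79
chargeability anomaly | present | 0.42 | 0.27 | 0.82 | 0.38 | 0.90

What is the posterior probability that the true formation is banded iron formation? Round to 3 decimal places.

0.378

Multiply each prior by the joint likelihood of the evidence pattern:
  laterite nickel: 0.20 × 0.25 × 0.42 = 0.021
  VMS deposit: 0.21 × 0.13 × 0.27 = 0.007371
  placer: 0.24 × 0.30 × 0.82 = 0.05904
  porphyry copper: 0.25 × 0.31 × 0.38 = 0.02945
  banded iron formation: 0.10 × 0.79 × 0.90 = 0.0711
The unnormalized weights sum to 0.18796.
P(banded iron formation | evidence) = 0.0711 / 0.18796 ≈ 0.378.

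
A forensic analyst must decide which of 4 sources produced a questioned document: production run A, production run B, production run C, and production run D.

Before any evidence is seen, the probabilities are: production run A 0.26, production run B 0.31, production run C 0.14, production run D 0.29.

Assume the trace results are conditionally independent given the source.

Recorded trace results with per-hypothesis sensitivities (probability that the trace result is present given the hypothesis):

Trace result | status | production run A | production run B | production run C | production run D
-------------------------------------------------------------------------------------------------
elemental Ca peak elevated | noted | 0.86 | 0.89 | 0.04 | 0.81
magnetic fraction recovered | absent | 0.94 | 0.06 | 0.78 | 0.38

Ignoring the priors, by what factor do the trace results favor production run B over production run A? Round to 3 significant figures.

16.2

Joint likelihood of the trace result pattern under each hypothesis (using 1 − P(present | H) for each absent trace result):
  production run B: 0.89 × (1 − 0.06) = 0.8366
  production run A: 0.86 × (1 − 0.94) = 0.0516
Bayes factor = 0.8366 / 0.0516 ≈ 16.2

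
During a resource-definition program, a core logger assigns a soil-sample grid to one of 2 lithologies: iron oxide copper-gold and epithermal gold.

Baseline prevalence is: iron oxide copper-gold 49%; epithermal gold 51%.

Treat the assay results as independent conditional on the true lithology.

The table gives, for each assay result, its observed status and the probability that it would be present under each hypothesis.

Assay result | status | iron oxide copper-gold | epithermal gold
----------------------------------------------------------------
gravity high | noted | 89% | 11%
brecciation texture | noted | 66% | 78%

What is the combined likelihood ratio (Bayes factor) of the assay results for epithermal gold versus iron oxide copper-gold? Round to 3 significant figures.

Take the product of per-assay result likelihoods under each hypothesis, then divide.
  epithermal gold: 0.11 × 0.78 = 0.0858
  iron oxide copper-gold: 0.89 × 0.66 = 0.5874
Bayes factor = 0.0858 / 0.5874 ≈ 0.146

0.146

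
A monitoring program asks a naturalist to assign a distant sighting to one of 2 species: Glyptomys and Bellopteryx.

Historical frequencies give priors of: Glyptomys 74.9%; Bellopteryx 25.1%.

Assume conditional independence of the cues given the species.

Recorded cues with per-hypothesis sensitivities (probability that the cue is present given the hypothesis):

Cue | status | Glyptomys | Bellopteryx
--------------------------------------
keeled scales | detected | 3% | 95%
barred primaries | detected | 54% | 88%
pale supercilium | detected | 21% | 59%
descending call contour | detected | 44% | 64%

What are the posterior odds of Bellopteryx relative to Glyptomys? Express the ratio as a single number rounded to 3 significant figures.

The normalizing constant cancels in an odds ratio, so compute prior × likelihood for the two hypotheses only:
  Bellopteryx: 0.251 × 0.95 × 0.88 × 0.59 × 0.64 = 0.079234
  Glyptomys: 0.749 × 0.03 × 0.54 × 0.21 × 0.44 = 0.0011212
Odds(Bellopteryx : Glyptomys) = 0.079234 / 0.0011212 ≈ 70.7.

70.7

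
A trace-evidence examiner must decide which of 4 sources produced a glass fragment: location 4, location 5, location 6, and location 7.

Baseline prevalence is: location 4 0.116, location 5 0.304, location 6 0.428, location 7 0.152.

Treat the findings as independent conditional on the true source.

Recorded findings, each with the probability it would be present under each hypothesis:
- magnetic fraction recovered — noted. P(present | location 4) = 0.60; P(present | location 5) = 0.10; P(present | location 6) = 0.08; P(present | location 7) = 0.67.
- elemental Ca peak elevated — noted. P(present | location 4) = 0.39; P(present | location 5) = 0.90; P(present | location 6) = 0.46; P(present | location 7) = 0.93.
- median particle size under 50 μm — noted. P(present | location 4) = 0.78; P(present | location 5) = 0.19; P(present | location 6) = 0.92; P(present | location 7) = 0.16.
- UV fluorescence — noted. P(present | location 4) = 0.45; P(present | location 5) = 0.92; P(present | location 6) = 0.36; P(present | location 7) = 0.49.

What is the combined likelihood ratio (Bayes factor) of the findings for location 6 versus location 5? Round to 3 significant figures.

The Bayes factor is the ratio of the joint likelihoods of the evidence pattern under the two hypotheses.
  location 6: 0.08 × 0.46 × 0.92 × 0.36 = 0.012188
  location 5: 0.10 × 0.90 × 0.19 × 0.92 = 0.015732
Bayes factor = 0.012188 / 0.015732 ≈ 0.775

0.775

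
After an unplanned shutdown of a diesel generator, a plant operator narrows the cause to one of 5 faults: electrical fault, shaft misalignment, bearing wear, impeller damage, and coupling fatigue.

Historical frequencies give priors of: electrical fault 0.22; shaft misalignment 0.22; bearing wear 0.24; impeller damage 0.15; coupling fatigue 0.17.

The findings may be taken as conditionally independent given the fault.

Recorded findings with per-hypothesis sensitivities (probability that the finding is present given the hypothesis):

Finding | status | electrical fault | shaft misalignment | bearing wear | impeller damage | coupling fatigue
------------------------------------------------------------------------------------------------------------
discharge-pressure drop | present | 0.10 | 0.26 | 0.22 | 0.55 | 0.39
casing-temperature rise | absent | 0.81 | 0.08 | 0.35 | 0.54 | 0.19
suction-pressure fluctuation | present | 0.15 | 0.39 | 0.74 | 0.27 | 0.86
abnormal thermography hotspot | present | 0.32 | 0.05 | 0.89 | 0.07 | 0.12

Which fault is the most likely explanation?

bearing wear

For each hypothesis, the unnormalized posterior weight is prior × product of the finding likelihoods (using 1 − P(present | H) for each absent finding):
  electrical fault: 0.22 × 0.10 × (1 − 0.81) × 0.15 × 0.32 = 0.00020064
  shaft misalignment: 0.22 × 0.26 × (1 − 0.08) × 0.39 × 0.05 = 0.0010262
  bearing wear: 0.24 × 0.22 × (1 − 0.35) × 0.74 × 0.89 = 0.022603
  impeller damage: 0.15 × 0.55 × (1 − 0.54) × 0.27 × 0.07 = 0.00071726
  coupling fatigue: 0.17 × 0.39 × (1 − 0.19) × 0.86 × 0.12 = 0.0055421
Marginal likelihood of the evidence = 0.030089.
P(electrical fault | evidence) ≈ 0.00020064 / 0.030089 ≈ 0.007
P(shaft misalignment | evidence) ≈ 0.0010262 / 0.030089 ≈ 0.034
P(bearing wear | evidence) ≈ 0.022603 / 0.030089 ≈ 0.751
P(impeller damage | evidence) ≈ 0.00071726 / 0.030089 ≈ 0.024
P(coupling fatigue | evidence) ≈ 0.0055421 / 0.030089 ≈ 0.184
The largest is 0.751, so bearing wear is most probable.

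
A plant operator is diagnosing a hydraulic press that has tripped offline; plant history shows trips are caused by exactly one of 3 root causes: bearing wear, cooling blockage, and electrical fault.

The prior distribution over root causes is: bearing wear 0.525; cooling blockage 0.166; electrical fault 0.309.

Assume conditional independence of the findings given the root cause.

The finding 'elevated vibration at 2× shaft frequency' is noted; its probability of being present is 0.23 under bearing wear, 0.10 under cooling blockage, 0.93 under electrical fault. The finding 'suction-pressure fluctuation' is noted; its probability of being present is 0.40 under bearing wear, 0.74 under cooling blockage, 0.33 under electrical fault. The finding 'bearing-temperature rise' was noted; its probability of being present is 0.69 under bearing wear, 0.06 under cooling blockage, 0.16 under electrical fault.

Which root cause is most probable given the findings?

Multiply each prior by the joint likelihood of the evidence pattern:
  bearing wear: 0.525 × 0.23 × 0.40 × 0.69 = 0.033327
  cooling blockage: 0.166 × 0.10 × 0.74 × 0.06 = 0.00073704
  electrical fault: 0.309 × 0.93 × 0.33 × 0.16 = 0.015173
Normalizing constant Z = 0.033327 + 0.00073704 + 0.015173 = 0.049237.
P(bearing wear | evidence) ≈ 0.033327 / 0.049237 ≈ 0.677
P(cooling blockage | evidence) ≈ 0.00073704 / 0.049237 ≈ 0.015
P(electrical fault | evidence) ≈ 0.015173 / 0.049237 ≈ 0.308
The largest is 0.677, so bearing wear is most probable.

bearing wear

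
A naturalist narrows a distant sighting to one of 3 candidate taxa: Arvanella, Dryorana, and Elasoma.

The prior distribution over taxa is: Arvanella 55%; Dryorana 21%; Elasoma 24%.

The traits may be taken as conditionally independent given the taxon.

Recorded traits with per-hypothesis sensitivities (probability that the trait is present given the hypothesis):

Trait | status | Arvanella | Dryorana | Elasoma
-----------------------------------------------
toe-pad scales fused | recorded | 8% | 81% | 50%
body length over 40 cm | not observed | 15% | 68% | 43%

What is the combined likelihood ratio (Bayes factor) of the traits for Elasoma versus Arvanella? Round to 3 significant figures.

4.19

The Bayes factor is the ratio of the joint likelihoods of the trait pattern under the two hypotheses (using 1 − P(present | H) for each absent trait).
  Elasoma: 0.50 × (1 − 0.43) = 0.285
  Arvanella: 0.08 × (1 − 0.15) = 0.068
Bayes factor = 0.285 / 0.068 ≈ 4.19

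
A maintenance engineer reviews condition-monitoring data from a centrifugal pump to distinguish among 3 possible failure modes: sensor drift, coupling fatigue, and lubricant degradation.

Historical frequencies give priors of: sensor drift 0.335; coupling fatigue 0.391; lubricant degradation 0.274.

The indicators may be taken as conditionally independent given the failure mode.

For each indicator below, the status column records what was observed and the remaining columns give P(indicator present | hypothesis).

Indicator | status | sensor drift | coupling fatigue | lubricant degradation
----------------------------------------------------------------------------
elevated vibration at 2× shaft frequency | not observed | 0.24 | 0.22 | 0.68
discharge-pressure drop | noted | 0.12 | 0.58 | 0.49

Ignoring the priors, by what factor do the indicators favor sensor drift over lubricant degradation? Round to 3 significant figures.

Joint likelihood of the indicator pattern under each hypothesis (using 1 − P(present | H) for each absent indicator):
  sensor drift: (1 − 0.24) × 0.12 = 0.0912
  lubricant degradation: (1 − 0.68) × 0.49 = 0.1568
Bayes factor = 0.0912 / 0.1568 ≈ 0.582

0.582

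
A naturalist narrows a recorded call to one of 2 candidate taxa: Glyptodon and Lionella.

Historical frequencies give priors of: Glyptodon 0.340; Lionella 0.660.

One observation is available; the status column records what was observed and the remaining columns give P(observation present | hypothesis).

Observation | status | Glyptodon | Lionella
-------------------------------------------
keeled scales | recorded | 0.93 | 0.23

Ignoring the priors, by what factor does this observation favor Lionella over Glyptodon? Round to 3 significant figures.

0.247

The Bayes factor is the ratio of the two likelihoods.
  Lionella: 0.23
  Glyptodon: 0.93
Bayes factor = 0.23 / 0.93 ≈ 0.247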